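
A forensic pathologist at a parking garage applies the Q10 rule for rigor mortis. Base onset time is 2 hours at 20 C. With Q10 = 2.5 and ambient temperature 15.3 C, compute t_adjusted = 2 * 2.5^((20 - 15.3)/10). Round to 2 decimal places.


Rigor mortis time adjustment:
Exponent = (T_ref - T_actual) / 10 = (20 - 15.3) / 10 = 0.47
Q10 factor = 2.5^0.47 = 1.53827
t_adjusted = 2 * 1.53827 = 3.08 hours

3.08


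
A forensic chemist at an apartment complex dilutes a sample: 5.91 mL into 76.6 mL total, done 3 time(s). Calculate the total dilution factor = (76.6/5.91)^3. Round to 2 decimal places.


Dilution factor calculation:
Single dilution = V_total / V_sample = 76.6 / 5.91 ≈ 12.961083
Number of dilutions = 3
Total DF = (76.6 / 5.91)^3 (full precision, rounded at the end) = 2177.33

2177.33


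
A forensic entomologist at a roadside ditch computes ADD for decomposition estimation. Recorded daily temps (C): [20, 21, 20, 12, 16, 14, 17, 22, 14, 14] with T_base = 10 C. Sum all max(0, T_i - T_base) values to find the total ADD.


Computing ADD day by day:
Day 1: max(0, 20 - 10) = 10
Day 2: max(0, 21 - 10) = 11
Day 3: max(0, 20 - 10) = 10
Day 4: max(0, 12 - 10) = 2
Day 5: max(0, 16 - 10) = 6
Day 6: max(0, 14 - 10) = 4
Day 7: max(0, 17 - 10) = 7
Day 8: max(0, 22 - 10) = 12
Day 9: max(0, 14 - 10) = 4
Day 10: max(0, 14 - 10) = 4
Total ADD = 70

70


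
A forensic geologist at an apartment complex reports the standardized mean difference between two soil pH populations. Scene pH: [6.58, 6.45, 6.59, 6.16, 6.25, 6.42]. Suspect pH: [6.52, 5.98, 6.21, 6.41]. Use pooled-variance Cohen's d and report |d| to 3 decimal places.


Pooled-variance Cohen's d for soil pH comparison:
Scene mean = 38.45 / 6 = 6.408333
Suspect mean = 25.12 / 4 = 6.28
Scene sample variance s_s^2 = 0.030217
Suspect sample variance s_c^2 = 0.056467
Pooled variance = ((n_s-1)*s_s^2 + (n_c-1)*s_c^2) / (n_s + n_c - 2) = 0.04006
Pooled SD = sqrt(0.04006) = 0.20015
Mean difference = 0.128333
|d| = |0.128333| / 0.20015 = 0.641

0.641


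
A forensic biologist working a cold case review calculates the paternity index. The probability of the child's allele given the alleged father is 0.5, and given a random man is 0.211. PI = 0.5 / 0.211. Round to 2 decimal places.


Paternity Index calculation:
PI = P(allele|father) / P(allele|random)
PI = 0.5 / 0.211
PI = 2.37

2.37


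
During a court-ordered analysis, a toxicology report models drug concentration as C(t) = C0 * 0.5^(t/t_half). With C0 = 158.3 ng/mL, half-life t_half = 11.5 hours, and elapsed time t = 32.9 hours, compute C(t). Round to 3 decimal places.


Drug concentration decay:
Number of half-lives = t / t_half = 32.9 / 11.5 = 2.86087
Decay factor = 0.5^2.86087 = 0.1376551
C(t) = 158.3 * 0.1376551 = 21.791 ng/mL

21.791


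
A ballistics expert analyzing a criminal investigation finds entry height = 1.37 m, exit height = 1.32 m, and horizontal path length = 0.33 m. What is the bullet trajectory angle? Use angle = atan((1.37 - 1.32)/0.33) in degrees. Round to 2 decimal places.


Bullet trajectory angle:
Height difference = 1.37 - 1.32 = 0.05 m
angle = atan(0.05 / 0.33)
angle = atan(0.151515)
angle = 8.62 degrees

8.62


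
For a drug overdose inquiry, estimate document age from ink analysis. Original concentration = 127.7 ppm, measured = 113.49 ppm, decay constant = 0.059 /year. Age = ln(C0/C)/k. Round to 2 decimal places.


Document age estimation:
C0/C = 127.7 / 113.49 = 1.125209
ln(C0/C) = 0.117969
t = 0.117969 / 0.059 = 2.00 years

2.00


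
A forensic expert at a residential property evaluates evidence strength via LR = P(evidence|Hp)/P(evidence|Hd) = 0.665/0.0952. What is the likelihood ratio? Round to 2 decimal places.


Likelihood ratio calculation:
LR = P(E|Hp) / P(E|Hd)
LR = 0.665 / 0.0952
LR = 6.99

6.99


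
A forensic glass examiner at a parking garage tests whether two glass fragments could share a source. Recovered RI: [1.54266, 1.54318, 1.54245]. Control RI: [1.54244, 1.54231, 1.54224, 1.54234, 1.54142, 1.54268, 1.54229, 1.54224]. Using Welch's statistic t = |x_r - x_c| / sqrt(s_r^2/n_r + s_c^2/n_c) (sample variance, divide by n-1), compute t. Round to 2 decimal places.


Welch's t-criterion for glass RI comparison:
Recovered mean = sum / n_r = 4.62829 / 3 = 1.5427633
Control mean = sum / n_c = 12.33796 / 8 = 1.542245
Recovered sample variance s_r^2 = 1.41233e-07
Control sample variance s_c^2 = 1.31886e-07
Welch SE (unpooled) = sqrt(s_r^2/n_r + s_c^2/n_c) = sqrt(4.70778e-08 + 1.64857e-08) = sqrt(6.35635e-08) = 0.000252118
|mean_r - mean_c| = 0.000518333
t = 0.000518333 / 0.000252118 = 2.06

2.06


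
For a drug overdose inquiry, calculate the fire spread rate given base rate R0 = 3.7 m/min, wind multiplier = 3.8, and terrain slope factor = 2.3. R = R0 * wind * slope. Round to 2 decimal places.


Fire spread rate calculation:
R = R0 * wind_factor * slope_factor
= 3.7 * 3.8 * 2.3
= 14.06 * 2.3
= 32.34 m/min

32.34


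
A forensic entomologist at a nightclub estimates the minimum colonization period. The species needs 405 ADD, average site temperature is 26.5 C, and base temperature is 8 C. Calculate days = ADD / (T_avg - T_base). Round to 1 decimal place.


Insect development time:
Effective temperature = avg_temp - T_base = 26.5 - 8 = 18.5 C
Days = ADD / effective_temp = 405 / 18.5 = 21.9 days

21.9


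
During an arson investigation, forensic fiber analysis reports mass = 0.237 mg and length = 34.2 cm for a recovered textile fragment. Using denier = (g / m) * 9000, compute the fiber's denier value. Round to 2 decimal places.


Denier calculation:
Mass in grams = 0.237 mg / 1000 = 0.000237 g
Length in meters = 34.2 cm / 100 = 0.342 m
Linear density = mass / length = 0.000237 / 0.342 = 0.00069298 g/m
Denier = (g/m) * 9000 = 0.00069298 * 9000 = 6.24

6.24


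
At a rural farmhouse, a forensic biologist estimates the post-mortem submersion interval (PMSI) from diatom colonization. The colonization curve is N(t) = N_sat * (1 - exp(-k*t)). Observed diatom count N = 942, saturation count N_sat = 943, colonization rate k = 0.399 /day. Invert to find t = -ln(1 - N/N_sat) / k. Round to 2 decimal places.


PMSI from diatom colonization curve:
N / N_sat = 942 / 943 = 0.99894
1 - N/N_sat = 0.00106
ln(1 - N/N_sat) = -6.849486
t = -ln(1 - N/N_sat) / k = -(-6.849486) / 0.399 = 17.17 days

17.17


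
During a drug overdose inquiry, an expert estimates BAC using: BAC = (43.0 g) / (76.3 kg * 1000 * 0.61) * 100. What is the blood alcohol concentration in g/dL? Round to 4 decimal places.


Applying the Widmark formula:
BAC = (dose_g / (body_wt * 1000 * r)) * 100
Denominator = 76.3 * 1000 * 0.61 = 46543
BAC = (43.0 / 46543) * 100
BAC = 0.0924 g/dL

0.0924


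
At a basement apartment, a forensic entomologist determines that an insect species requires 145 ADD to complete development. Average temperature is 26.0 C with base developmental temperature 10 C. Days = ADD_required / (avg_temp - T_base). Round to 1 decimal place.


Insect development time:
Effective temperature = avg_temp - T_base = 26.0 - 10 = 16.0 C
Days = ADD / effective_temp = 145 / 16.0 = 9.1 days

9.1


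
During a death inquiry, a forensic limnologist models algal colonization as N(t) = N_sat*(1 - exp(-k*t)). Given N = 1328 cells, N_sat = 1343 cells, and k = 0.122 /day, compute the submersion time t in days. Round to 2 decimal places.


PMSI from diatom colonization curve:
N / N_sat = 1328 / 1343 = 0.988831
1 - N/N_sat = 0.011169
ln(1 - N/N_sat) = -4.494613
t = -ln(1 - N/N_sat) / k = -(-4.494613) / 0.122 = 36.84 days

36.84


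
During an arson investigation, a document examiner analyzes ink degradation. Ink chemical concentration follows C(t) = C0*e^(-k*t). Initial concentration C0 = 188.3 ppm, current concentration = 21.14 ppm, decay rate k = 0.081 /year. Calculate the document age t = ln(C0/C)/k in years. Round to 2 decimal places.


Document age estimation:
C0/C = 188.3 / 21.14 = 8.907285
ln(C0/C) = 2.186869
t = 2.186869 / 0.081 = 27.00 years

27.00


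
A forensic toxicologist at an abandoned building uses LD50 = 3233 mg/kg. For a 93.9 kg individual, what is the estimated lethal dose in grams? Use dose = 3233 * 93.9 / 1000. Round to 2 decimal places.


Lethal dose calculation:
Lethal dose = LD50 * body_weight / 1000
= 3233 * 93.9 / 1000
= 303578.7 / 1000
= 303.58 g

303.58


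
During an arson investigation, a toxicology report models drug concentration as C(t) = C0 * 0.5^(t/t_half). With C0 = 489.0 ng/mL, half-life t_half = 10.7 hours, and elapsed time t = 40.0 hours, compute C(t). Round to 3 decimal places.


Drug concentration decay:
Number of half-lives = t / t_half = 40.0 / 10.7 = 3.738318
Decay factor = 0.5^3.738318 = 0.07492973
C(t) = 489.0 * 0.07492973 = 36.641 ng/mL

36.641


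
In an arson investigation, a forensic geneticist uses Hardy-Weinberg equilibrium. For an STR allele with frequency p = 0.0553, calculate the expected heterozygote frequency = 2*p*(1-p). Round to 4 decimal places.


Hardy-Weinberg heterozygote frequency:
q = 1 - p = 1 - 0.0553 = 0.9447
2pq = 2 * 0.0553 * 0.9447 = 0.1045

0.1045


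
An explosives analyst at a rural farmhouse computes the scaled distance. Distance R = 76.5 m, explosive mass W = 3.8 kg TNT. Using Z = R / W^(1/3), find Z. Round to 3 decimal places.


Scaled distance calculation:
W^(1/3) = 3.8^(1/3) = 1.560491
Z = R / W^(1/3) = 76.5 / 1.560491
Z = 49.023 m/kg^(1/3)

49.023


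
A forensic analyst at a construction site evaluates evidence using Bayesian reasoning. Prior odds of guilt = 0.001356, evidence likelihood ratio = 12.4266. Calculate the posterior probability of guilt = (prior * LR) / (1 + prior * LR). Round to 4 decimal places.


Bayesian evidence evaluation:
Posterior odds = prior_odds * LR = 0.001356 * 12.4266 = 0.01685047
Posterior probability = posterior_odds / (1 + posterior_odds)
= 0.01685047 / (1 + 0.01685047)
= 0.01685047 / 1.01685047
= 0.0166

0.0166


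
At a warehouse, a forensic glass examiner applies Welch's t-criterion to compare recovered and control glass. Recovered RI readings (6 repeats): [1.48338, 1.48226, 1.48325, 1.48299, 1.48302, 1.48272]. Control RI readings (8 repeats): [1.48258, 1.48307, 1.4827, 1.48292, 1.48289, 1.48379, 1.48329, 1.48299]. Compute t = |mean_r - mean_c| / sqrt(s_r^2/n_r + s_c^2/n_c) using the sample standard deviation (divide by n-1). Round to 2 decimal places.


Welch's t-criterion for glass RI comparison:
Recovered mean = sum / n_r = 8.89762 / 6 = 1.4829367
Control mean = sum / n_c = 11.86423 / 8 = 1.4830287
Recovered sample variance s_r^2 = 1.61867e-07
Control sample variance s_c^2 = 1.41641e-07
Welch SE (unpooled) = sqrt(s_r^2/n_r + s_c^2/n_c) = sqrt(2.69778e-08 + 1.77051e-08) = sqrt(4.46829e-08) = 0.000211383
|mean_r - mean_c| = 9.20833e-05
t = 9.20833e-05 / 0.000211383 = 0.44

0.44


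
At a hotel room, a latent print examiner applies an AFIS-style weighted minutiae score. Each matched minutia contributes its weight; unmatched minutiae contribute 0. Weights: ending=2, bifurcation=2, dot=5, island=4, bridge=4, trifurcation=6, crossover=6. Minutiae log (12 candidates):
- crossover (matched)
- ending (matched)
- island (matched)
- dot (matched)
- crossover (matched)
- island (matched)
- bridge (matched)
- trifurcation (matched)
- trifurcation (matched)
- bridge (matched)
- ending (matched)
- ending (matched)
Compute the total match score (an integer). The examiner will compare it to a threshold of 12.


Weighted minutiae match score:
  crossover: matched, +6 (running total 6)
  ending: matched, +2 (running total 8)
  island: matched, +4 (running total 12)
  dot: matched, +5 (running total 17)
  crossover: matched, +6 (running total 23)
  island: matched, +4 (running total 27)
  bridge: matched, +4 (running total 31)
  trifurcation: matched, +6 (running total 37)
  trifurcation: matched, +6 (running total 43)
  bridge: matched, +4 (running total 47)
  ending: matched, +2 (running total 49)
  ending: matched, +2 (running total 51)
Total score = 51
Threshold = 12; verdict = identification

51


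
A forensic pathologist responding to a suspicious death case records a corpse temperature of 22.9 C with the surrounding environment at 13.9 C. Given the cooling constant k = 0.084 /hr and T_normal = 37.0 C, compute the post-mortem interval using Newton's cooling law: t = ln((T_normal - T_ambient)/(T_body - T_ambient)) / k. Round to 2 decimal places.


Using Newton's law of cooling:
t = ln((T_normal - T_ambient) / (T_body - T_ambient)) / k
T_normal - T_ambient = 23.1
T_body - T_ambient = 9.0
Ratio = 2.566667
ln(ratio) = 0.942608
t = 0.942608 / 0.084 = 11.22 hours

11.22


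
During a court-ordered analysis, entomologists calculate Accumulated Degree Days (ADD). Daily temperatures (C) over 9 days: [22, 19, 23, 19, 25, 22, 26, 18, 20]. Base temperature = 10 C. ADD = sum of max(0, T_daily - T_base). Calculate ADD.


Computing ADD day by day:
Day 1: max(0, 22 - 10) = 12
Day 2: max(0, 19 - 10) = 9
Day 3: max(0, 23 - 10) = 13
Day 4: max(0, 19 - 10) = 9
Day 5: max(0, 25 - 10) = 15
Day 6: max(0, 22 - 10) = 12
Day 7: max(0, 26 - 10) = 16
Day 8: max(0, 18 - 10) = 8
Day 9: max(0, 20 - 10) = 10
Total ADD = 104

104


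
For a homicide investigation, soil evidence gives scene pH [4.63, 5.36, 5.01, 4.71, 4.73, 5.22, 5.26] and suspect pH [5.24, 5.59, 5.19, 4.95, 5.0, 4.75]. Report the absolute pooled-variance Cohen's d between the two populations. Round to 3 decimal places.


Pooled-variance Cohen's d for soil pH comparison:
Scene mean = 34.92 / 7 = 4.988571
Suspect mean = 30.72 / 6 = 5.12
Scene sample variance s_s^2 = 0.089781
Suspect sample variance s_c^2 = 0.08408
Pooled variance = ((n_s-1)*s_s^2 + (n_c-1)*s_c^2) / (n_s + n_c - 2) = 0.08719
Pooled SD = sqrt(0.08719) = 0.29528
Mean difference = -0.131429
|d| = |-0.131429| / 0.29528 = 0.445

0.445


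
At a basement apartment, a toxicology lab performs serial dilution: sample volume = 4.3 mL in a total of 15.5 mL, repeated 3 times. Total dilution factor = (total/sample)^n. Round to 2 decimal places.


Dilution factor calculation:
Single dilution = V_total / V_sample = 15.5 / 4.3 ≈ 3.604651
Number of dilutions = 3
Total DF = (15.5 / 4.3)^3 (full precision, rounded at the end) = 46.84

46.84


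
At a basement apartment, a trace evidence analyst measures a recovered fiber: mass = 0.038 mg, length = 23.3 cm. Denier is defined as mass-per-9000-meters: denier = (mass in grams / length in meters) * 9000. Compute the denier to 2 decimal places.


Denier calculation:
Mass in grams = 0.038 mg / 1000 = 0.000038 g
Length in meters = 23.3 cm / 100 = 0.233 m
Linear density = mass / length = 0.000038 / 0.233 = 0.00016309 g/m
Denier = (g/m) * 9000 = 0.00016309 * 9000 = 1.47

1.47


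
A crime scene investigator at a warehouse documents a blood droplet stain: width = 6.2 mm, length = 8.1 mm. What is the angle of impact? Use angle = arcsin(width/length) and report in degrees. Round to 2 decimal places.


Blood spatter impact angle calculation:
width / length = 6.2 / 8.1 = 0.765432
angle = arcsin(0.765432)
angle = 49.95 degrees

49.95


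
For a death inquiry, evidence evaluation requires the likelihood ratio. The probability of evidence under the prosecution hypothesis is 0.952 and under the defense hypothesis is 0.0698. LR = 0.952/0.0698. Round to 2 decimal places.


Likelihood ratio calculation:
LR = P(E|Hp) / P(E|Hd)
LR = 0.952 / 0.0698
LR = 13.64

13.64


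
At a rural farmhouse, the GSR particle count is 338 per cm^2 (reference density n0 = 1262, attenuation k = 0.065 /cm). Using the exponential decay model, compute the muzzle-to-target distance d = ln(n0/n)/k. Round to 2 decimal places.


GSR distance calculation:
n0/n = 1262 / 338 = 3.733728
ln(n0/n) = 1.317407
d = 1.317407 / 0.065 = 20.27 cm

20.27


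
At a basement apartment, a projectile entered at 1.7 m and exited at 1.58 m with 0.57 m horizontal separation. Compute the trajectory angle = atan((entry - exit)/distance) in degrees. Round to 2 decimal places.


Bullet trajectory angle:
Height difference = 1.7 - 1.58 = 0.12 m
angle = atan(0.12 / 0.57)
angle = atan(0.210526)
angle = 11.89 degrees

11.89


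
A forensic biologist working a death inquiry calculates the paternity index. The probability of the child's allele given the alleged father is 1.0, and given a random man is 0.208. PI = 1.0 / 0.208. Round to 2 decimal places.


Paternity Index calculation:
PI = P(allele|father) / P(allele|random)
PI = 1.0 / 0.208
PI = 4.81

4.81


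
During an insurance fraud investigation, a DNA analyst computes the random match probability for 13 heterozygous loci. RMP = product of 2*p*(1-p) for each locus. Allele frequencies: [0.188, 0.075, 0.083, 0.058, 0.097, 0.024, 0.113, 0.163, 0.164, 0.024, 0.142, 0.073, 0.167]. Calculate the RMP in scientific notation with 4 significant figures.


Computing RMP for 13 loci:
Locus 1: 2 * 0.188 * 0.812 = 0.305312
Locus 2: 2 * 0.075 * 0.925 = 0.13875
Locus 3: 2 * 0.083 * 0.917 = 0.152222
Locus 4: 2 * 0.058 * 0.942 = 0.109272
Locus 5: 2 * 0.097 * 0.903 = 0.175182
Locus 6: 2 * 0.024 * 0.976 = 0.046848
Locus 7: 2 * 0.113 * 0.887 = 0.200462
Locus 8: 2 * 0.163 * 0.837 = 0.272862
Locus 9: 2 * 0.164 * 0.836 = 0.274208
Locus 10: 2 * 0.024 * 0.976 = 0.046848
Locus 11: 2 * 0.142 * 0.858 = 0.243672
Locus 12: 2 * 0.073 * 0.927 = 0.135342
Locus 13: 2 * 0.167 * 0.833 = 0.278222
RMP = 3.728e-11

3.728e-11


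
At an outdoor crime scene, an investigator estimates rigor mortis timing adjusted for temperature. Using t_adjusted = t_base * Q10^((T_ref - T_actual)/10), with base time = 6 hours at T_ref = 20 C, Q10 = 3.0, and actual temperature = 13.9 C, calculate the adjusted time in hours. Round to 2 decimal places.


Rigor mortis time adjustment:
Exponent = (T_ref - T_actual) / 10 = (20 - 13.9) / 10 = 0.61
Q10 factor = 3.0^0.61 = 1.95454
t_adjusted = 6 * 1.95454 = 11.73 hours

11.73


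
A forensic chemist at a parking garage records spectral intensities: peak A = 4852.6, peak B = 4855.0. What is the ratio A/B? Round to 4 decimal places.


Spectral peak ratio:
Peak A = 4852.6 counts
Peak B = 4855.0 counts
Ratio = 4852.6 / 4855.0 = 0.9995

0.9995


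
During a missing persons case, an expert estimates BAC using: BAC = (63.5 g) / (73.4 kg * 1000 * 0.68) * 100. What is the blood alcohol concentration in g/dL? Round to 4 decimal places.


Applying the Widmark formula:
BAC = (dose_g / (body_wt * 1000 * r)) * 100
Denominator = 73.4 * 1000 * 0.68 = 49912
BAC = (63.5 / 49912) * 100
BAC = 0.1272 g/dL

0.1272


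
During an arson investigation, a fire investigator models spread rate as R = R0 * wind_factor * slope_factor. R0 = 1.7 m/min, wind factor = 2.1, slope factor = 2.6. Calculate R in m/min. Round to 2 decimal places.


Fire spread rate calculation:
R = R0 * wind_factor * slope_factor
= 1.7 * 2.1 * 2.6
= 3.57 * 2.6
= 9.28 m/min

9.28


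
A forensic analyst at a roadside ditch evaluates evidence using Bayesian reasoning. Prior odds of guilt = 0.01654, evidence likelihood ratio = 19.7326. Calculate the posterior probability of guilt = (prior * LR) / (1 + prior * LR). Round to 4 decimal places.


Bayesian evidence evaluation:
Posterior odds = prior_odds * LR = 0.01654 * 19.7326 = 0.3263772
Posterior probability = posterior_odds / (1 + posterior_odds)
= 0.3263772 / (1 + 0.3263772)
= 0.3263772 / 1.3263772
= 0.2461

0.2461


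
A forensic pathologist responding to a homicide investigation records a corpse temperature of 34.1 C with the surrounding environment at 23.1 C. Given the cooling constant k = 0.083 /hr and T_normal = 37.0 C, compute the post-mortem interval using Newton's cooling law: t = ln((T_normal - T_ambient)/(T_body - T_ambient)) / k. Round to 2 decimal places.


Using Newton's law of cooling:
t = ln((T_normal - T_ambient) / (T_body - T_ambient)) / k
T_normal - T_ambient = 13.9
T_body - T_ambient = 11.0
Ratio = 1.263636
ln(ratio) = 0.233993
t = 0.233993 / 0.083 = 2.82 hours

2.82


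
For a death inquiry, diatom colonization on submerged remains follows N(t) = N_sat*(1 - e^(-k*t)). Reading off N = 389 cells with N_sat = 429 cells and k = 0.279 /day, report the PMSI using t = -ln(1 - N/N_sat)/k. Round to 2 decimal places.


PMSI from diatom colonization curve:
N / N_sat = 389 / 429 = 0.90676
1 - N/N_sat = 0.09324
ln(1 - N/N_sat) = -2.372578
t = -ln(1 - N/N_sat) / k = -(-2.372578) / 0.279 = 8.50 days

8.50


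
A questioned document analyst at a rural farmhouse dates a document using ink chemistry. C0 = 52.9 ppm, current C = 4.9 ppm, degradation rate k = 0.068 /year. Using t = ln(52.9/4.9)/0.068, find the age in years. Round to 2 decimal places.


Document age estimation:
C0/C = 52.9 / 4.9 = 10.795918
ln(C0/C) = 2.379168
t = 2.379168 / 0.068 = 34.99 years

34.99


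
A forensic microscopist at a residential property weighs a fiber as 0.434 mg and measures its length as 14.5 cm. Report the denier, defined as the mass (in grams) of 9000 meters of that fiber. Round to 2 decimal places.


Denier calculation:
Mass in grams = 0.434 mg / 1000 = 0.000434 g
Length in meters = 14.5 cm / 100 = 0.145 m
Linear density = mass / length = 0.000434 / 0.145 = 0.0029931 g/m
Denier = (g/m) * 9000 = 0.0029931 * 9000 = 26.94

26.94


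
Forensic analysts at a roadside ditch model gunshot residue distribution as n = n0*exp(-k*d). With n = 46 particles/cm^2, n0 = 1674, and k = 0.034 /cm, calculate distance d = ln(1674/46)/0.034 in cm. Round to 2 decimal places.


GSR distance calculation:
n0/n = 1674 / 46 = 36.391304
ln(n0/n) = 3.59433
d = 3.59433 / 0.034 = 105.72 cm

105.72


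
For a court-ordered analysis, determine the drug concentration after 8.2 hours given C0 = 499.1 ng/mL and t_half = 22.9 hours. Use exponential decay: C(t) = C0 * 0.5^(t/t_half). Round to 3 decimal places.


Drug concentration decay:
Number of half-lives = t / t_half = 8.2 / 22.9 = 0.358079
Decay factor = 0.5^0.358079 = 0.78020276
C(t) = 499.1 * 0.78020276 = 389.399 ng/mL

389.399


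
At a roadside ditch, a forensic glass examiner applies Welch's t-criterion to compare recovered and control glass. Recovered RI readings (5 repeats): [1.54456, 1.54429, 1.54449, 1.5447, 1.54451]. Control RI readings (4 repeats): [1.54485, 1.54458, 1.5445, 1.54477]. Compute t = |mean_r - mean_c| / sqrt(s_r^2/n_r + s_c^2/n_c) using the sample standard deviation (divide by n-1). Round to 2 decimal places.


Welch's t-criterion for glass RI comparison:
Recovered mean = sum / n_r = 7.72255 / 5 = 1.54451
Control mean = sum / n_c = 6.1787 / 4 = 1.544675
Recovered sample variance s_r^2 = 2.185e-08
Control sample variance s_c^2 = 2.64333e-08
Welch SE (unpooled) = sqrt(s_r^2/n_r + s_c^2/n_c) = sqrt(4.37e-09 + 6.60833e-09) = sqrt(1.09783e-08) = 0.000104777
|mean_r - mean_c| = 0.000165
t = 0.000165 / 0.000104777 = 1.57

1.57


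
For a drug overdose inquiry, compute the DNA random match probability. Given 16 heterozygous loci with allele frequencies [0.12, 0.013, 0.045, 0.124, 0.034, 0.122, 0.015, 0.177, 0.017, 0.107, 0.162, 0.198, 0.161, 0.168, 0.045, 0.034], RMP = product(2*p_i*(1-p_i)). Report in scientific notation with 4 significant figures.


Computing RMP for 16 loci:
Locus 1: 2 * 0.12 * 0.88 = 0.2112
Locus 2: 2 * 0.013 * 0.987 = 0.025662
Locus 3: 2 * 0.045 * 0.955 = 0.08595
Locus 4: 2 * 0.124 * 0.876 = 0.217248
Locus 5: 2 * 0.034 * 0.966 = 0.065688
Locus 6: 2 * 0.122 * 0.878 = 0.214232
Locus 7: 2 * 0.015 * 0.985 = 0.02955
Locus 8: 2 * 0.177 * 0.823 = 0.291342
Locus 9: 2 * 0.017 * 0.983 = 0.033422
Locus 10: 2 * 0.107 * 0.893 = 0.191102
Locus 11: 2 * 0.162 * 0.838 = 0.271512
Locus 12: 2 * 0.198 * 0.802 = 0.317592
Locus 13: 2 * 0.161 * 0.839 = 0.270158
Locus 14: 2 * 0.168 * 0.832 = 0.279552
Locus 15: 2 * 0.045 * 0.955 = 0.08595
Locus 16: 2 * 0.034 * 0.966 = 0.065688
RMP = 2.879e-15

2.879e-15


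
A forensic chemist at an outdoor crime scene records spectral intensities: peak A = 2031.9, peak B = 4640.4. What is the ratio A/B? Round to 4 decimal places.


Spectral peak ratio:
Peak A = 2031.9 counts
Peak B = 4640.4 counts
Ratio = 2031.9 / 4640.4 = 0.4379

0.4379


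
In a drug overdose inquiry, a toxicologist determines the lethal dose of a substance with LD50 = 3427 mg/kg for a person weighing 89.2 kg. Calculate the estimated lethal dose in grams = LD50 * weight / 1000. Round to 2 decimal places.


Lethal dose calculation:
Lethal dose = LD50 * body_weight / 1000
= 3427 * 89.2 / 1000
= 305688.4 / 1000
= 305.69 g

305.69


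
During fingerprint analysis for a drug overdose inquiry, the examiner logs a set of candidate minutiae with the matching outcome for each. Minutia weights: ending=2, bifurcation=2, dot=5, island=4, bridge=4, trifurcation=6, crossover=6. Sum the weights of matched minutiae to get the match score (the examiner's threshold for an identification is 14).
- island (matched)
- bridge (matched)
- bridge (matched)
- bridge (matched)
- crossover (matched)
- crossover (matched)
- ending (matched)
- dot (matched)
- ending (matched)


Weighted minutiae match score:
  island: matched, +4 (running total 4)
  bridge: matched, +4 (running total 8)
  bridge: matched, +4 (running total 12)
  bridge: matched, +4 (running total 16)
  crossover: matched, +6 (running total 22)
  crossover: matched, +6 (running total 28)
  ending: matched, +2 (running total 30)
  dot: matched, +5 (running total 35)
  ending: matched, +2 (running total 37)
Total score = 37
Threshold = 14; verdict = identification

37


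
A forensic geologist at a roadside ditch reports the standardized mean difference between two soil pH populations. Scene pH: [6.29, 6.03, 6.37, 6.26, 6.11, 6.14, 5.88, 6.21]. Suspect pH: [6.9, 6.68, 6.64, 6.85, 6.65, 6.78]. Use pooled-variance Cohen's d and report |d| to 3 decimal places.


Pooled-variance Cohen's d for soil pH comparison:
Scene mean = 49.29 / 8 = 6.16125
Suspect mean = 40.5 / 6 = 6.75
Scene sample variance s_s^2 = 0.024527
Suspect sample variance s_c^2 = 0.01208
Pooled variance = ((n_s-1)*s_s^2 + (n_c-1)*s_c^2) / (n_s + n_c - 2) = 0.019341
Pooled SD = sqrt(0.019341) = 0.139072
Mean difference = -0.58875
|d| = |-0.58875| / 0.139072 = 4.233

4.233


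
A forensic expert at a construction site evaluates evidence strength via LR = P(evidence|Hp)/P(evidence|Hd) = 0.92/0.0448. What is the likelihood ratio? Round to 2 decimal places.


Likelihood ratio calculation:
LR = P(E|Hp) / P(E|Hd)
LR = 0.92 / 0.0448
LR = 20.54

20.54


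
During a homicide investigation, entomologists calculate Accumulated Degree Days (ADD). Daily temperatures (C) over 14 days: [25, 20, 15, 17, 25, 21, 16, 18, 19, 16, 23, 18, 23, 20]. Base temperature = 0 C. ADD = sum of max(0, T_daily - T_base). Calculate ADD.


Computing ADD day by day:
Day 1: max(0, 25 - 0) = 25
Day 2: max(0, 20 - 0) = 20
Day 3: max(0, 15 - 0) = 15
Day 4: max(0, 17 - 0) = 17
Day 5: max(0, 25 - 0) = 25
Day 6: max(0, 21 - 0) = 21
Day 7: max(0, 16 - 0) = 16
Day 8: max(0, 18 - 0) = 18
Day 9: max(0, 19 - 0) = 19
Day 10: max(0, 16 - 0) = 16
Day 11: max(0, 23 - 0) = 23
Day 12: max(0, 18 - 0) = 18
Day 13: max(0, 23 - 0) = 23
Day 14: max(0, 20 - 0) = 20
Total ADD = 276

276


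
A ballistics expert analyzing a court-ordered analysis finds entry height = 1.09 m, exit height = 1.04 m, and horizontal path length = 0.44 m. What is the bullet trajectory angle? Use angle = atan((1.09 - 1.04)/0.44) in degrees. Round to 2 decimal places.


Bullet trajectory angle:
Height difference = 1.09 - 1.04 = 0.05 m
angle = atan(0.05 / 0.44)
angle = atan(0.113636)
angle = 6.48 degrees

6.48


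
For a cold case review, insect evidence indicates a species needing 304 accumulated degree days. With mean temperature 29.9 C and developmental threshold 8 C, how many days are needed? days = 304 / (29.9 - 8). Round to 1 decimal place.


Insect development time:
Effective temperature = avg_temp - T_base = 29.9 - 8 = 21.9 C
Days = ADD / effective_temp = 304 / 21.9 = 13.9 days

13.9


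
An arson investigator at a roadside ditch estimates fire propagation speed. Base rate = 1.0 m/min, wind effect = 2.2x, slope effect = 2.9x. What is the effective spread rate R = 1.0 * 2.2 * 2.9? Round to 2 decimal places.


Fire spread rate calculation:
R = R0 * wind_factor * slope_factor
= 1.0 * 2.2 * 2.9
= 2.2 * 2.9
= 6.38 m/min

6.38


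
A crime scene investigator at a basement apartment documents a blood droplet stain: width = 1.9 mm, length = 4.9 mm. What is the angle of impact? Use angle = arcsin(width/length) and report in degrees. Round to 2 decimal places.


Blood spatter impact angle calculation:
width / length = 1.9 / 4.9 = 0.387755
angle = arcsin(0.387755)
angle = 22.81 degrees

22.81


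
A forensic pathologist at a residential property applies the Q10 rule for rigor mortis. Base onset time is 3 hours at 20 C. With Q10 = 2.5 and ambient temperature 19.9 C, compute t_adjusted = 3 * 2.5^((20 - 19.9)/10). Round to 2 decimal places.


Rigor mortis time adjustment:
Exponent = (T_ref - T_actual) / 10 = (20 - 19.9) / 10 = 0.01
Q10 factor = 2.5^0.01 = 1.00921
t_adjusted = 3 * 1.00921 = 3.03 hours

3.03


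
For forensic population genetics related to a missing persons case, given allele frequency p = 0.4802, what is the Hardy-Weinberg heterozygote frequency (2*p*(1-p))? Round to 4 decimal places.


Hardy-Weinberg heterozygote frequency:
q = 1 - p = 1 - 0.4802 = 0.5198
2pq = 2 * 0.4802 * 0.5198 = 0.4992

0.4992


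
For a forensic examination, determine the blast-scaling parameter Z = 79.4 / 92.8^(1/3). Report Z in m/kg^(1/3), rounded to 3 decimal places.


Scaled distance calculation:
W^(1/3) = 92.8^(1/3) = 4.527405
Z = R / W^(1/3) = 79.4 / 4.527405
Z = 17.538 m/kg^(1/3)

17.538


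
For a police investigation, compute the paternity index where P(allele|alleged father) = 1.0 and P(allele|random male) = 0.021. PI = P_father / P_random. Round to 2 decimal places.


Paternity Index calculation:
PI = P(allele|father) / P(allele|random)
PI = 1.0 / 0.021
PI = 47.62

47.62


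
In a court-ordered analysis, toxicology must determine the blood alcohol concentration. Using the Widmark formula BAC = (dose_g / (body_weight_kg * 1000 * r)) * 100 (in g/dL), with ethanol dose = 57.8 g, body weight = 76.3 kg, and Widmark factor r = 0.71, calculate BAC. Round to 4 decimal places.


Applying the Widmark formula:
BAC = (dose_g / (body_wt * 1000 * r)) * 100
Denominator = 76.3 * 1000 * 0.71 = 54173
BAC = (57.8 / 54173) * 100
BAC = 0.1067 g/dL

0.1067


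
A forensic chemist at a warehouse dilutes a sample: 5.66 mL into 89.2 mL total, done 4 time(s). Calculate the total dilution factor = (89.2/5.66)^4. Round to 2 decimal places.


Dilution factor calculation:
Single dilution = V_total / V_sample = 89.2 / 5.66 ≈ 15.759717
Number of dilutions = 4
Total DF = (89.2 / 5.66)^4 (full precision, rounded at the end) = 61687.01

61687.01


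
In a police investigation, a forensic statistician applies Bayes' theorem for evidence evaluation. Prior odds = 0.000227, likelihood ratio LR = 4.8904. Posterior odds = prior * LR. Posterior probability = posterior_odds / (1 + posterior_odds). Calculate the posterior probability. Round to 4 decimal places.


Bayesian evidence evaluation:
Posterior odds = prior_odds * LR = 0.000227 * 4.8904 = 0.001110121
Posterior probability = posterior_odds / (1 + posterior_odds)
= 0.001110121 / (1 + 0.001110121)
= 0.001110121 / 1.001110121
= 0.0011

0.0011


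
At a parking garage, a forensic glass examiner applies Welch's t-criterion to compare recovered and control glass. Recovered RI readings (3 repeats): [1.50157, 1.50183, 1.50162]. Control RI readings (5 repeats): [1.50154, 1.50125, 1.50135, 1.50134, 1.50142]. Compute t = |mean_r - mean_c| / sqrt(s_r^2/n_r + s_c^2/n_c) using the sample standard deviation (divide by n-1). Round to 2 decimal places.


Welch's t-criterion for glass RI comparison:
Recovered mean = sum / n_r = 4.50502 / 3 = 1.5016733
Control mean = sum / n_c = 7.5069 / 5 = 1.50138
Recovered sample variance s_r^2 = 1.90333e-08
Control sample variance s_c^2 = 1.165e-08
Welch SE (unpooled) = sqrt(s_r^2/n_r + s_c^2/n_c) = sqrt(6.34444e-09 + 2.33e-09) = sqrt(8.67444e-09) = 9.31367e-05
|mean_r - mean_c| = 0.000293333
t = 0.000293333 / 9.31367e-05 = 3.15

3.15


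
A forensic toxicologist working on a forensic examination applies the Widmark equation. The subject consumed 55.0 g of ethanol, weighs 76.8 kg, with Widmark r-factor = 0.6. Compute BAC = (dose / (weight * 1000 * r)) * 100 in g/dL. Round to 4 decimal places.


Applying the Widmark formula:
BAC = (dose_g / (body_wt * 1000 * r)) * 100
Denominator = 76.8 * 1000 * 0.6 = 46080
BAC = (55.0 / 46080) * 100
BAC = 0.1194 g/dL

0.1194


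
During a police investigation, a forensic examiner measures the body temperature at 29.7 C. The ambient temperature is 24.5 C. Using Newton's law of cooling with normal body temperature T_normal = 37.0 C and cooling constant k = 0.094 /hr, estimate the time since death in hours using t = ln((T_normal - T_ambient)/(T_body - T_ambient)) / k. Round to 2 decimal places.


Using Newton's law of cooling:
t = ln((T_normal - T_ambient) / (T_body - T_ambient)) / k
T_normal - T_ambient = 12.5
T_body - T_ambient = 5.2
Ratio = 2.403846
ln(ratio) = 0.87707
t = 0.87707 / 0.094 = 9.33 hours

9.33


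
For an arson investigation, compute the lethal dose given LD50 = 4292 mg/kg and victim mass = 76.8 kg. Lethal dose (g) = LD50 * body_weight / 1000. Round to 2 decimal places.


Lethal dose calculation:
Lethal dose = LD50 * body_weight / 1000
= 4292 * 76.8 / 1000
= 329625.6 / 1000
= 329.63 g

329.63


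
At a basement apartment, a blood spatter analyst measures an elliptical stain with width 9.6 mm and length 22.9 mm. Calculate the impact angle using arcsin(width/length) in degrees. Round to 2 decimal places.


Blood spatter impact angle calculation:
width / length = 9.6 / 22.9 = 0.419214
angle = arcsin(0.419214)
angle = 24.78 degrees

24.78


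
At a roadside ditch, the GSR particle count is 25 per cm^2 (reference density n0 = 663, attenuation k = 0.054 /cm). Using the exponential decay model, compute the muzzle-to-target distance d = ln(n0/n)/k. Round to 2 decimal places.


GSR distance calculation:
n0/n = 663 / 25 = 26.52
ln(n0/n) = 3.277899
d = 3.277899 / 0.054 = 60.70 cm

60.70


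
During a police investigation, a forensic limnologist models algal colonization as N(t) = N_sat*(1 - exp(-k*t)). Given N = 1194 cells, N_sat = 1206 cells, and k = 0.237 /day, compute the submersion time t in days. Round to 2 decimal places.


PMSI from diatom colonization curve:
N / N_sat = 1194 / 1206 = 0.99005
1 - N/N_sat = 0.00995
ln(1 - N/N_sat) = -4.610183
t = -ln(1 - N/N_sat) / k = -(-4.610183) / 0.237 = 19.45 days

19.45


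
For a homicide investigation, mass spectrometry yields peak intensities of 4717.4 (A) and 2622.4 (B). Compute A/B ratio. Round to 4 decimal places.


Spectral peak ratio:
Peak A = 4717.4 counts
Peak B = 2622.4 counts
Ratio = 4717.4 / 2622.4 = 1.7989

1.7989


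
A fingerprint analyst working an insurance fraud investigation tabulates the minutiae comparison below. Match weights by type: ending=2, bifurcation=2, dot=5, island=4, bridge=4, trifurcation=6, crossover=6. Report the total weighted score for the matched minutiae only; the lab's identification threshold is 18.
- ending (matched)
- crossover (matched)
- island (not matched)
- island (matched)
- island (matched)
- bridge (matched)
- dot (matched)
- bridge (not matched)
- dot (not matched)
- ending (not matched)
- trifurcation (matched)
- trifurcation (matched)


Weighted minutiae match score:
  ending: matched, +2 (running total 2)
  crossover: matched, +6 (running total 8)
  island: not matched, +0
  island: matched, +4 (running total 12)
  island: matched, +4 (running total 16)
  bridge: matched, +4 (running total 20)
  dot: matched, +5 (running total 25)
  bridge: not matched, +0
  dot: not matched, +0
  ending: not matched, +0
  trifurcation: matched, +6 (running total 31)
  trifurcation: matched, +6 (running total 37)
Total score = 37
Threshold = 18; verdict = identification

37


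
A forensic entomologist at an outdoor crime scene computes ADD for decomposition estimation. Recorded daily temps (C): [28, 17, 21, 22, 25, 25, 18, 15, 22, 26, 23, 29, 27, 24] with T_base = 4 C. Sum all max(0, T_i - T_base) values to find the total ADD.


Computing ADD day by day:
Day 1: max(0, 28 - 4) = 24
Day 2: max(0, 17 - 4) = 13
Day 3: max(0, 21 - 4) = 17
Day 4: max(0, 22 - 4) = 18
Day 5: max(0, 25 - 4) = 21
Day 6: max(0, 25 - 4) = 21
Day 7: max(0, 18 - 4) = 14
Day 8: max(0, 15 - 4) = 11
Day 9: max(0, 22 - 4) = 18
Day 10: max(0, 26 - 4) = 22
Day 11: max(0, 23 - 4) = 19
Day 12: max(0, 29 - 4) = 25
Day 13: max(0, 27 - 4) = 23
Day 14: max(0, 24 - 4) = 20
Total ADD = 266

266


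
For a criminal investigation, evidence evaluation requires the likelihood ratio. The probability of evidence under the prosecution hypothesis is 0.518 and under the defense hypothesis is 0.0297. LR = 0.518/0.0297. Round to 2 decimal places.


Likelihood ratio calculation:
LR = P(E|Hp) / P(E|Hd)
LR = 0.518 / 0.0297
LR = 17.44

17.44


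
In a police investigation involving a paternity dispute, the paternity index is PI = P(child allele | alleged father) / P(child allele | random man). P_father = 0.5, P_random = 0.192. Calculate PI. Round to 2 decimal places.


Paternity Index calculation:
PI = P(allele|father) / P(allele|random)
PI = 0.5 / 0.192
PI = 2.60

2.60


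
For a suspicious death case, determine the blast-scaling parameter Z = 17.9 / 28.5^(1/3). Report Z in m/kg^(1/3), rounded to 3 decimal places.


Scaled distance calculation:
W^(1/3) = 28.5^(1/3) = 3.054557
Z = R / W^(1/3) = 17.9 / 3.054557
Z = 5.860 m/kg^(1/3)

5.860


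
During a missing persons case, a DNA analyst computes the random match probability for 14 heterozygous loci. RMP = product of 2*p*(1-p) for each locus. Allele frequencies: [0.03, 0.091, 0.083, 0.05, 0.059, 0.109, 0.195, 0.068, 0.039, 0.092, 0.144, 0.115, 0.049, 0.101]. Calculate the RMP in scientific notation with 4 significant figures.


Computing RMP for 14 loci:
Locus 1: 2 * 0.03 * 0.97 = 0.0582
Locus 2: 2 * 0.091 * 0.909 = 0.165438
Locus 3: 2 * 0.083 * 0.917 = 0.152222
Locus 4: 2 * 0.05 * 0.95 = 0.095
Locus 5: 2 * 0.059 * 0.941 = 0.111038
Locus 6: 2 * 0.109 * 0.891 = 0.194238
Locus 7: 2 * 0.195 * 0.805 = 0.31395
Locus 8: 2 * 0.068 * 0.932 = 0.126752
Locus 9: 2 * 0.039 * 0.961 = 0.074958
Locus 10: 2 * 0.092 * 0.908 = 0.167072
Locus 11: 2 * 0.144 * 0.856 = 0.246528
Locus 12: 2 * 0.115 * 0.885 = 0.20355
Locus 13: 2 * 0.049 * 0.951 = 0.093198
Locus 14: 2 * 0.101 * 0.899 = 0.181598
RMP = 1.271e-12

1.271e-12


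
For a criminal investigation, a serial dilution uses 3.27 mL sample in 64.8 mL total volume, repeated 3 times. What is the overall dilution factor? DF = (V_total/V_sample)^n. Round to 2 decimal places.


Dilution factor calculation:
Single dilution = V_total / V_sample = 64.8 / 3.27 ≈ 19.816514
Number of dilutions = 3
Total DF = (64.8 / 3.27)^3 (full precision, rounded at the end) = 7781.83

7781.83


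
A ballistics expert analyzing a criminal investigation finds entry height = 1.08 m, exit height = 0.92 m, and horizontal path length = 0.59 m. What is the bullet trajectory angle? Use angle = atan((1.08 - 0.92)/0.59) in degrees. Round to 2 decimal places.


Bullet trajectory angle:
Height difference = 1.08 - 0.92 = 0.16 m
angle = atan(0.16 / 0.59)
angle = atan(0.271186)
angle = 15.17 degrees

15.17


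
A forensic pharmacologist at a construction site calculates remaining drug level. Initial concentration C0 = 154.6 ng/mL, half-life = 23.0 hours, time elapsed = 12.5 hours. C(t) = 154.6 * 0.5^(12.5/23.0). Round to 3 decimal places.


Drug concentration decay:
Number of half-lives = t / t_half = 12.5 / 23.0 = 0.543478
Decay factor = 0.5^0.543478 = 0.68611485
C(t) = 154.6 * 0.68611485 = 106.073 ng/mL

106.073


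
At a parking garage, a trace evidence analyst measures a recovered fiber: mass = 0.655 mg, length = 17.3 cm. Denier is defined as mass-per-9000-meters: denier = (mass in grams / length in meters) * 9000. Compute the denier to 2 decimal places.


Denier calculation:
Mass in grams = 0.655 mg / 1000 = 0.000655 g
Length in meters = 17.3 cm / 100 = 0.173 m
Linear density = mass / length = 0.000655 / 0.173 = 0.00378613 g/m
Denier = (g/m) * 9000 = 0.00378613 * 9000 = 34.08

34.08
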